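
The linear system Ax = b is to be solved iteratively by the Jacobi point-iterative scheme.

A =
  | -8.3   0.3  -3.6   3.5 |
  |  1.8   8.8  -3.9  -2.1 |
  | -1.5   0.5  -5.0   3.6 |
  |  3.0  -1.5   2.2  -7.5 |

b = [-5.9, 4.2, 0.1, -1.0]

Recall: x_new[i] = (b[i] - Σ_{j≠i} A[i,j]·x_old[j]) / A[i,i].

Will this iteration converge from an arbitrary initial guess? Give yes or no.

Let D = diag(-8.3, 8.8, -5, -7.5); L, U the strict triangles.
Jacobi T = -D⁻¹(L+U): T[2,0] = -(-1.5)/(-5) = -0.3000; T[2,2] = 0.
  T[0,:] = [+0.0000, +0.0361, -0.4337, +0.4217]
  T[1,:] = [-0.2045, +0.0000, +0.4432, +0.2386]
  T[2,:] = [-0.3000, +0.1000, +0.0000, +0.7200]
  T[3,:] = [+0.4000, -0.2000, +0.2933, +0.0000]
eigenvalue magnitudes: 0.8497, 0.4901, 0.4901, 0.0200.
ρ(T) = max|λ| = 0.8497; 0.8497 < 1, so it converges for any x₀.

yes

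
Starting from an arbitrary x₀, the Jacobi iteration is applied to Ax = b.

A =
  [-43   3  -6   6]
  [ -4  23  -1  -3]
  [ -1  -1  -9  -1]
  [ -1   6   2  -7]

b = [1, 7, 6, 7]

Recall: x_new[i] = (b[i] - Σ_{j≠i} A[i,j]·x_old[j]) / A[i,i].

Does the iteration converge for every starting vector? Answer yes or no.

yes

Write A = D+L+U with D = diag(-43, 23, -9, -7).
Jacobi: T = -D⁻¹(L+U), T[3,1] = -(6)/(-7) = +0.8571; T[3,3] = 0.
  T[0,:] = [+0.0000 +0.0698 -0.1395 +0.1395]
  T[1,:] = [+0.1739 +0.0000 +0.0435 +0.1304]
  T[2,:] = [-0.1111 -0.1111 +0.0000 -0.1111]
  T[3,:] = [-0.1429 +0.8571 +0.2857 +0.0000]
|roots of det(T-λI)|: 0.3079, 0.2050, 0.2050, 0.0782.
spectral radius ρ = 0.3079; 0.3079 < 1, so it converges for any x₀.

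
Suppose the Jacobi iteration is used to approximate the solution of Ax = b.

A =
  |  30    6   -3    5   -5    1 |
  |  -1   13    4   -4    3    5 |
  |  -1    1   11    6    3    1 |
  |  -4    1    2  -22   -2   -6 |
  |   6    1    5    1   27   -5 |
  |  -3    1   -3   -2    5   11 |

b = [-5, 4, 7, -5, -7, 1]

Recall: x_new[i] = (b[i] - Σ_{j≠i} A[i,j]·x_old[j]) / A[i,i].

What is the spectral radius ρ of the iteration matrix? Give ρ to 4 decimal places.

0.5534

Let D = diag(30, 13, 11, -22, 27, 11); L, U the strict triangles.
T_J = -D⁻¹(L+U): T[3,4] = -(-2)/(-22) = -0.0909; T[3,3] = 0.
  T[0,:] = [+0.0000, -0.2000, +0.1000, -0.1667, +0.1667, -0.0333]
  T[1,:] = [+0.0769, +0.0000, -0.3077, +0.3077, -0.2308, -0.3846]
  T[2,:] = [+0.0909, -0.0909, +0.0000, -0.5455, -0.2727, -0.0909]
  T[3,:] = [-0.1818, +0.0455, +0.0909, +0.0000, -0.0909, -0.2727]
  T[4,:] = [-0.2222, -0.0370, -0.1852, -0.0370, +0.0000, +0.1852]
  T[5,:] = [+0.2727, -0.0909, +0.2727, +0.1818, -0.4545, +0.0000]
|eigenvalues of T|: 0.5534, 0.4568, 0.4568, 0.3610, 0.3468, 0.3468.
ρ = 0.5534; 0.5534 < 1, so it converges for any x₀.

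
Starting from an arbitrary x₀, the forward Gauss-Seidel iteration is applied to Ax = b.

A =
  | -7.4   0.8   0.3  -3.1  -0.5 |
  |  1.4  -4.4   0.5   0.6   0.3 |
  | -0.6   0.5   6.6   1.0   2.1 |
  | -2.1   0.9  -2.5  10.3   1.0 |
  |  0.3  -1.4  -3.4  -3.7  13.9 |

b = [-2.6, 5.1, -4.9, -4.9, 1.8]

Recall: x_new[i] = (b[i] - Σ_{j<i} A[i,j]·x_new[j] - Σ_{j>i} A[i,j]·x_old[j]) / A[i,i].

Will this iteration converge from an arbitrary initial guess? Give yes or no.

yes

Let D = diag(-7.4, -4.4, 6.6, 10.3, 13.9); L, U the strict triangles.
T_GS = -(D+L)⁻¹U: row 0 first, T[0,1] = -(0.8)/(-7.4) = +0.1081; later rows by forward substitution.
  T[0,:] = [+0.0000 +0.1081 +0.0405 -0.4189 -0.0676]
  T[1,:] = [+0.0000 +0.0344 +0.1265 +0.0031 +0.0467]
  T[2,:] = [+0.0000 +0.0072 -0.0059 -0.1898 -0.3279]
  T[3,:] = [+0.0000 +0.0208 -0.0042 -0.1318 -0.1945]
  T[4,:] = [+0.0000 +0.0084 +0.0093 -0.0722 -0.1258]
eigenvalue magnitudes: 0.2527, 0.0454, 0.0454, 0.0075, 0.0000.
spectral radius ρ = 0.2527; 0.2527 < 1 ⇒ converges.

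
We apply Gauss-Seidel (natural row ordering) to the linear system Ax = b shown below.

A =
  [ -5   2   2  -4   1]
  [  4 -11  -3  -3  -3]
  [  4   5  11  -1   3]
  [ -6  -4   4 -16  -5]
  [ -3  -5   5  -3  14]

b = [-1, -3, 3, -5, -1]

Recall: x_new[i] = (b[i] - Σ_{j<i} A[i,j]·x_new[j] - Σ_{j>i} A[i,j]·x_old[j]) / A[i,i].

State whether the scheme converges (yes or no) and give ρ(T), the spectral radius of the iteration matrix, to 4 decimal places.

yes, ρ = 0.8895

Let D = diag(-5, -11, 11, -16, 14); L, U the strict triangles.
T_GS = -(D+L)⁻¹U: row 0 first, T[0,2] = -(2)/(-5) = +0.4000; later rows by forward substitution.
  T[0,:] = [+0.0000  +0.4000  +0.4000  -0.8000  +0.2000]
  T[1,:] = [+0.0000  +0.1455  -0.1273  -0.5636  -0.2000]
  T[2,:] = [+0.0000  -0.2116  -0.0876  +0.6380  -0.2545]
  T[3,:] = [+0.0000  -0.2393  -0.1401  +0.6004  -0.4011]
  T[4,:] = [+0.0000  +0.1620  +0.0415  -0.4719  -0.0236]
|eigenvalues of T|: 0.8895, 0.2020, 0.0608, 0.0608, 0.0000.
spectral radius ρ = 0.8895; 0.8895 < 1: convergent.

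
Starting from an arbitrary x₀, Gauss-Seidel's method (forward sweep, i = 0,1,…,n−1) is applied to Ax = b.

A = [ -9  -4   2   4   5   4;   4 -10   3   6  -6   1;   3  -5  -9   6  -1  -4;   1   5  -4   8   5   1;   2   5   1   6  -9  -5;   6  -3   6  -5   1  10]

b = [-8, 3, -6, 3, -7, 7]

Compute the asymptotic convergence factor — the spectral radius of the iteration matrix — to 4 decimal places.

Let D = diag(-9, -10, -9, 8, -9, 10); L, U the strict triangles.
Gauss-Seidel: T = -(D+L)⁻¹U, row 0 first, T[0,2] = -(2)/(-9) = +0.2222; later rows by forward substitution.
  T[0,:] = [+0.0000  -0.4444  +0.2222  +0.4444  +0.5556  +0.4444]
  T[1,:] = [+0.0000  -0.1778  +0.3889  +0.7778  -0.3778  +0.2778]
  T[2,:] = [+0.0000  -0.0494  -0.1420  +0.3827  +0.2840  -0.4506]
  T[3,:] = [+0.0000  +0.1420  -0.3418  -0.3503  -0.3164  -0.5795]
  T[4,:] = [+0.0000  -0.1084  +0.0218  +0.3398  -0.2658  -0.7389]
  T[5,:] = [+0.0000  +0.3248  -0.1046  -0.4721  -0.7486  -0.1288]
|eigenvalues of T|: 1.1474, 0.6789, 0.5449, 0.2089, 0.2089, 0.0000.
ρ(T) = max|λ| = 1.1474; 1.1474 > 1: divergent.

1.1474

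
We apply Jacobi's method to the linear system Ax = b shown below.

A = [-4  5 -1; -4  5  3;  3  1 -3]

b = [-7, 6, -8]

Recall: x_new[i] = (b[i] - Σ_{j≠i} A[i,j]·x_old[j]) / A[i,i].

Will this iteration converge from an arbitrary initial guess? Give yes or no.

A = D + L + U where D = diag(-4, 5, -3).
T_J = -D⁻¹(L+U): T[0,2] = -(-1)/(-4) = -0.2500; T[0,0] = 0.
  T[0,:] = [+0.0000  +1.2500  -0.2500]
  T[1,:] = [+0.8000  +0.0000  -0.6000]
  T[2,:] = [+1.0000  +0.3333  +0.0000]
|λ(T)| sorted: 1.1286, 0.8507, 0.8507.
ρ(T) = max|λ| = 1.1286; 1.1286 > 1 ⇒ diverges.

no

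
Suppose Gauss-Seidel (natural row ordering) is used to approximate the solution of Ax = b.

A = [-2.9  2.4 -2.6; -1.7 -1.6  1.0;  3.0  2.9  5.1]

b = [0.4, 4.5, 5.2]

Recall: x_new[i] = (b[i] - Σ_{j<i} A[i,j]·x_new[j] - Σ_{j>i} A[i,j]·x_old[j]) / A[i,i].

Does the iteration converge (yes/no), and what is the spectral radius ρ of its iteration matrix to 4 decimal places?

Let D = diag(-2.9, -1.6, 5.1); L, U the strict triangles.
T_GS = -(D+L)⁻¹U: row 0 first, T[0,1] = -(2.4)/(-2.9) = +0.8276; later rows by forward substitution.
  T[0,:] = [+0.0000 +0.8276 -0.8966]
  T[1,:] = [+0.0000 -0.8793 +1.5776]
  T[2,:] = [+0.0000 +0.0132 -0.3697]
|roots of det(T-λI)|: 0.9173, 0.3317, 0.0000.
spectral radius ρ = 0.9173; 0.9173 < 1 ⇒ converges.

yes, ρ = 0.9173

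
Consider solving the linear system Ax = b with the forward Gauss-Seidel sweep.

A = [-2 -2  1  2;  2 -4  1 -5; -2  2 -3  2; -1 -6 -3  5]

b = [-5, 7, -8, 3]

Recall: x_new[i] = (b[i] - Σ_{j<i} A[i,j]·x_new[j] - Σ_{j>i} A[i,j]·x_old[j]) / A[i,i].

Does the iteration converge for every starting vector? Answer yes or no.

no

Write A = D+L+U with D = diag(-2, -4, -3, 5).
T_GS = -(D+L)⁻¹U: row 0 first, T[0,1] = -(-2)/(-2) = -1.0000; later rows by forward substitution.
  T[0,:] = [+0.0000, -1.0000, +0.5000, +1.0000]
  T[1,:] = [+0.0000, -0.5000, +0.5000, -0.7500]
  T[2,:] = [+0.0000, +0.3333, -0.0000, -0.5000]
  T[3,:] = [+0.0000, -0.6000, +0.7000, -1.0000]
eigenvalue magnitudes: 1.3449, 0.1574, 0.1574, 0.0000.
ρ(T) = max|λ| = 1.3449; 1.3449 > 1: divergent.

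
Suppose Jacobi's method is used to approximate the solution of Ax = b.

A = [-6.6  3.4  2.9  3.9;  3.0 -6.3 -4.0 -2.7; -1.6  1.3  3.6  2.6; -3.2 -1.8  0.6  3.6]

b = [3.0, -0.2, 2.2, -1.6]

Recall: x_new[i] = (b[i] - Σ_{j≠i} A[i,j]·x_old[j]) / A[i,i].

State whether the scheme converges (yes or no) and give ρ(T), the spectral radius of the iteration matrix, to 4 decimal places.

Write A = D+L+U with D = diag(-6.6, -6.3, 3.6, 3.6).
Jacobi T = -D⁻¹(L+U): T[2,3] = -(2.6)/(3.6) = -0.7222; T[2,2] = 0.
  T[0,:] = [+0.0000 +0.5152 +0.4394 +0.5909]
  T[1,:] = [+0.4762 +0.0000 -0.6349 -0.4286]
  T[2,:] = [+0.4444 -0.3611 +0.0000 -0.7222]
  T[3,:] = [+0.8889 +0.5000 -0.1667 +0.0000]
|eigenvalues of T|: 1.2070, 0.8174, 0.2226, 0.1670.
spectral radius ρ = 1.2070; 1.2070 > 1: divergent.

no, ρ = 1.2070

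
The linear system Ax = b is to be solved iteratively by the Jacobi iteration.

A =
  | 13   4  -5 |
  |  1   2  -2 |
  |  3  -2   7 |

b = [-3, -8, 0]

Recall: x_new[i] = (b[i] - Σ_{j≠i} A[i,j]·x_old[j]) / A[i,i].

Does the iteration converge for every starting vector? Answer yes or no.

yes

Diagonal D = diag(13, 2, 7); L, U strict lower/upper.
Jacobi: T = -D⁻¹(L+U), T[0,1] = -(4)/(13) = -0.3077; T[0,0] = 0.
  T[0,:] = [+0.0000, -0.3077, +0.3846]
  T[1,:] = [-0.5000, +0.0000, +1.0000]
  T[2,:] = [-0.4286, +0.2857, +0.0000]
moduli |λ_i(T)| = 0.6299, 0.3494, 0.3494.
ρ = 0.6299; 0.6299 < 1 ⇒ converges.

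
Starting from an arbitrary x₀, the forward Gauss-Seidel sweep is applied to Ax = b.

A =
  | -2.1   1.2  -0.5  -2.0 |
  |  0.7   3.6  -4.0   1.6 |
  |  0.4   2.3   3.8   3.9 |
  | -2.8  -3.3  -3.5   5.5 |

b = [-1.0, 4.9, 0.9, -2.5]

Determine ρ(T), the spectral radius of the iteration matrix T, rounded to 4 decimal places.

A = D + L + U where D = diag(-2.1, 3.6, 3.8, 5.5).
GS T = -(D+L)⁻¹U: row 0 first, T[0,1] = -(1.2)/(-2.1) = +0.5714; later rows by forward substitution.
  T[0,:] = [+0.0000, +0.5714, -0.2381, -0.9524]
  T[1,:] = [+0.0000, -0.1111, +1.1574, -0.2593]
  T[2,:] = [+0.0000, +0.0071, -0.6755, -0.7691]
  T[3,:] = [+0.0000, +0.2288, +0.1434, -1.1299]
|λ(T)| sorted: 1.2152, 0.5225, 0.5225, 0.0000.
ρ = 1.2152; 1.2152 > 1: divergent.

1.2152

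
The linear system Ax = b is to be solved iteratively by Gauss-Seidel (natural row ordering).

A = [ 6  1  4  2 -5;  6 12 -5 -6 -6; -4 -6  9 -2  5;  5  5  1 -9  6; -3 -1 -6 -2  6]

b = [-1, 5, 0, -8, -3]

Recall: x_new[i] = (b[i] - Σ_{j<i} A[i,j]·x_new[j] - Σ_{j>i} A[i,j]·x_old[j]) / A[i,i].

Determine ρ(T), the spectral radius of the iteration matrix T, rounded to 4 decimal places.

Let D = diag(6, 12, 9, -9, 6); L, U the strict triangles.
GS T = -(D+L)⁻¹U: row 0 first, T[0,4] = -(-5)/(6) = +0.8333; later rows by forward substitution.
  T[0,:] = [+0.0000  -0.1667  -0.6667  -0.3333  +0.8333]
  T[1,:] = [+0.0000  +0.0833  +0.7500  +0.6667  +0.0833]
  T[2,:] = [+0.0000  -0.0185  +0.2037  +0.5185  -0.1296]
  T[3,:] = [+0.0000  -0.0484  +0.0689  +0.2428  +1.1615]
  T[4,:] = [+0.0000  -0.1041  +0.0183  +0.5439  +0.6881]
moduli |λ_i(T)| = 1.2213, 0.4049, 0.3810, 0.0273, 0.0000.
spectral radius ρ = 1.2213; 1.2213 > 1 ⇒ diverges.

1.2213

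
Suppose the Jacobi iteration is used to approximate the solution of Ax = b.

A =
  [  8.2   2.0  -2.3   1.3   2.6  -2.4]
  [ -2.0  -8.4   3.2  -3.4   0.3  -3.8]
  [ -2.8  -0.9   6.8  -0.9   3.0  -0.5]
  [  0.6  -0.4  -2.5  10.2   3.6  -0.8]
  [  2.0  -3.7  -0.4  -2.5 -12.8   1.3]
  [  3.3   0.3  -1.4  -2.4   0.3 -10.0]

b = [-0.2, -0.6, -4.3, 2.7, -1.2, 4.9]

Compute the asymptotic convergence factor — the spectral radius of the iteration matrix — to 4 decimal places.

0.6514

Let D = diag(8.2, -8.4, 6.8, 10.2, -12.8, -10); L, U the strict triangles.
T_J = -D⁻¹(L+U): T[1,2] = -(3.2)/(-8.4) = +0.3810; T[1,1] = 0.
  T[0,:] = [+0.0000  -0.2439  +0.2805  -0.1585  -0.3171  +0.2927]
  T[1,:] = [-0.2381  +0.0000  +0.3810  -0.4048  +0.0357  -0.4524]
  T[2,:] = [+0.4118  +0.1324  +0.0000  +0.1324  -0.4412  +0.0735]
  T[3,:] = [-0.0588  +0.0392  +0.2451  +0.0000  -0.3529  +0.0784]
  T[4,:] = [+0.1562  -0.2891  -0.0312  -0.1953  +0.0000  +0.1016]
  T[5,:] = [+0.3300  +0.0300  -0.1400  -0.2400  +0.0300  +0.0000]
|eigenvalues of T|: 0.6514, 0.5149, 0.2481, 0.2387, 0.2387, 0.1457.
spectral radius ρ = 0.6514; 0.6514 < 1, so it converges for any x₀.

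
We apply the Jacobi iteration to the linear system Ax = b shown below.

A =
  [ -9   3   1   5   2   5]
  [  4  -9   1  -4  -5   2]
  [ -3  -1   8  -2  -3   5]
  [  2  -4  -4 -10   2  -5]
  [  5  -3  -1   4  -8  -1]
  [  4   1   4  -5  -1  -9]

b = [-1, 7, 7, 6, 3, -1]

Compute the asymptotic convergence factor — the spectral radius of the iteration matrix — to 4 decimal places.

1.1508

Write A = D+L+U with D = diag(-9, -9, 8, -10, -8, -9).
Jacobi T = -D⁻¹(L+U): T[4,0] = -(5)/(-8) = +0.6250; T[4,4] = 0.
  T[0,:] = [+0.0000  +0.3333  +0.1111  +0.5556  +0.2222  +0.5556]
  T[1,:] = [+0.4444  +0.0000  +0.1111  -0.4444  -0.5556  +0.2222]
  T[2,:] = [+0.3750  +0.1250  +0.0000  +0.2500  +0.3750  -0.6250]
  T[3,:] = [+0.2000  -0.4000  -0.4000  +0.0000  +0.2000  -0.5000]
  T[4,:] = [+0.6250  -0.3750  -0.1250  +0.5000  +0.0000  -0.1250]
  T[5,:] = [+0.4444  +0.1111  +0.4444  -0.5556  -0.1111  +0.0000]
moduli |λ_i(T)| = 1.1508, 0.7031, 0.7031, 0.4340, 0.4027, 0.4027.
ρ = 1.1508; 1.1508 > 1, so it fails to converge.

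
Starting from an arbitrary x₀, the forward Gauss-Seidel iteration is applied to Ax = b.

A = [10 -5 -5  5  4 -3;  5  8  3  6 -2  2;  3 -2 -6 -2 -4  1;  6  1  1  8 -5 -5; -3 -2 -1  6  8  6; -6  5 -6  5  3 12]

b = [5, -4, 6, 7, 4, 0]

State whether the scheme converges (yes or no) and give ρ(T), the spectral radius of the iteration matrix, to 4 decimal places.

no, ρ = 1.3749

Let D = diag(10, 8, -6, 8, 8, 12); L, U the strict triangles.
GS T = -(D+L)⁻¹U: row 0 first, T[0,5] = -(-3)/(10) = +0.3000; later rows by forward substitution.
  T[0,:] = [+0.0000  +0.5000  +0.5000  -0.5000  -0.4000  +0.3000]
  T[1,:] = [+0.0000  -0.3125  -0.6875  -0.4375  +0.5000  -0.4375]
  T[2,:] = [+0.0000  +0.3542  +0.4792  -0.4375  -1.0333  +0.4625]
  T[3,:] = [+0.0000  -0.3802  -0.3490  +0.4844  +0.9917  +0.3969]
  T[4,:] = [+0.0000  +0.4388  +0.3372  -0.7148  -0.8979  -0.9867]
  T[5,:] = [+0.0000  +0.6060  +0.8371  -0.3096  -1.1137  +0.6449]
eigenvalue magnitudes: 1.3749, 0.9021, 0.3750, 0.3750, 0.0840, 0.0000.
spectral radius ρ = 1.3749; 1.3749 > 1, so it fails to converge.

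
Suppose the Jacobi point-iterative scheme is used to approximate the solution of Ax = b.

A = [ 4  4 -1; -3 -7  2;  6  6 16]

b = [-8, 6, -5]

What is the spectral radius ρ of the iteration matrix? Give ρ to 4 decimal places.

0.6692

Diagonal D = diag(4, -7, 16); L, U strict lower/upper.
Jacobi: T = -D⁻¹(L+U), T[2,0] = -(6)/(16) = -0.3750; T[2,2] = 0.
  T[0,:] = [+0.0000, -1.0000, +0.2500]
  T[1,:] = [-0.4286, +0.0000, +0.2857]
  T[2,:] = [-0.3750, -0.3750, +0.0000]
|eigenvalues of T|: 0.6692, 0.4692, 0.4692.
spectral radius ρ = 0.6692; 0.6692 < 1: convergent.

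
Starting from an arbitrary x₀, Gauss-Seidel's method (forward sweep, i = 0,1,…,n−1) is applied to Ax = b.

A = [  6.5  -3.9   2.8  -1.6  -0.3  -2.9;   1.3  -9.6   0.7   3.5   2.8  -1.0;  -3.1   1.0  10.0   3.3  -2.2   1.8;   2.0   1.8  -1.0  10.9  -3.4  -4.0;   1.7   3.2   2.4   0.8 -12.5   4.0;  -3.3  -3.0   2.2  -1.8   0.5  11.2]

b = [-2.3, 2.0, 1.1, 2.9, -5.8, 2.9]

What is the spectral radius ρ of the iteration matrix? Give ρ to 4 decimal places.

0.5812

Split A = D + L + U, D = diag(6.5, -9.6, 10, 10.9, -12.5, 11.2).
Gauss-Seidel: T = -(D+L)⁻¹U, row 0 first, T[0,5] = -(-2.9)/(6.5) = +0.4462; later rows by forward substitution.
  T[0,:] = [+0.0000  +0.6000  -0.4308  +0.2462  +0.0462  +0.4462]
  T[1,:] = [+0.0000  +0.0813  +0.0146  +0.3979  +0.2979  -0.0437]
  T[2,:] = [+0.0000  +0.1779  -0.1350  -0.2935  +0.2045  -0.0373]
  T[3,:] = [+0.0000  -0.1072  +0.0642  -0.1378  +0.2730  +0.2889]
  T[4,:] = [+0.0000  +0.1297  -0.0767  +0.0702  +0.1393  +0.3808]
  T[5,:] = [+0.0000  +0.1406  -0.0828  +0.2115  +0.0909  +0.1565]
|λ(T)| sorted: 0.5812, 0.3914, 0.3914, 0.0872, 0.0547, 0.0000.
spectral radius ρ = 0.5812; 0.5812 < 1, so it converges for any x₀.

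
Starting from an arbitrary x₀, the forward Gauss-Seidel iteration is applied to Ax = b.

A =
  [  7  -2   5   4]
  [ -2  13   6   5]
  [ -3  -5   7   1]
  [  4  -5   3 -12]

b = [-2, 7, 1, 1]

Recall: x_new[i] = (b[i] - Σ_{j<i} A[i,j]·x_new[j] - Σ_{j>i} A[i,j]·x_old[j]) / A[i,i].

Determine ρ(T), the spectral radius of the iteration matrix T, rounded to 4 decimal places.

0.6885

Write A = D+L+U with D = diag(7, 13, 7, -12).
GS T = -(D+L)⁻¹U: row 0 first, T[0,3] = -(4)/(7) = -0.5714; later rows by forward substitution.
  T[0,:] = [+0.0000  +0.2857  -0.7143  -0.5714]
  T[1,:] = [+0.0000  +0.0440  -0.5714  -0.4725]
  T[2,:] = [+0.0000  +0.1538  -0.7143  -0.7253]
  T[3,:] = [+0.0000  +0.1154  -0.1786  -0.1749]
|eigenvalues of T|: 0.6885, 0.2019, 0.0452, 0.0000.
ρ(T) = max|λ| = 0.6885; 0.6885 < 1 ⇒ converges.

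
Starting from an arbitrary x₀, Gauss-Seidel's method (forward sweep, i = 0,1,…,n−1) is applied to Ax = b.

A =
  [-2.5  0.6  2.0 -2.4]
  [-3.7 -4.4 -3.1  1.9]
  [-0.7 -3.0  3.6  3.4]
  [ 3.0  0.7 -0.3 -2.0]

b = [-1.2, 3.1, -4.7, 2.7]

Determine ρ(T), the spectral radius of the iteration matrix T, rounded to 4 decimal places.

1.4149

A = D + L + U where D = diag(-2.5, -4.4, 3.6, -2).
T_GS = -(D+L)⁻¹U: row 0 first, T[0,1] = -(0.6)/(-2.5) = +0.2400; later rows by forward substitution.
  T[0,:] = [+0.0000 +0.2400 +0.8000 -0.9600]
  T[1,:] = [+0.0000 -0.2018 -1.3773 +1.2391]
  T[2,:] = [+0.0000 -0.1215 -0.9922 -0.0985]
  T[3,:] = [+0.0000 +0.3076 +0.8668 -0.9915]
|roots of det(T-λI)|: 1.4149, 0.9490, 0.1784, 0.0000.
ρ(T) = max|λ| = 1.4149; 1.4149 > 1 ⇒ diverges.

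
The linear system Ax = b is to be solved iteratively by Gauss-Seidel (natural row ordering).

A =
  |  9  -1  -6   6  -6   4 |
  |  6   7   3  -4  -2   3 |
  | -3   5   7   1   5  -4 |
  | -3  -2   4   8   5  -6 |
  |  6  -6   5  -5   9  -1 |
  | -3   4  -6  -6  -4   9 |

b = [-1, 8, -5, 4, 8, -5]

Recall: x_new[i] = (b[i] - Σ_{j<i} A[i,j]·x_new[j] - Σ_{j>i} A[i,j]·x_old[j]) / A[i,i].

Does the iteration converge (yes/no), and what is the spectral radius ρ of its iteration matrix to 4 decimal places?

no, ρ = 1.3621

A = D + L + U where D = diag(9, 7, 7, 8, 9, 9).
GS T = -(D+L)⁻¹U: row 0 first, T[0,1] = -(-1)/(9) = +0.1111; later rows by forward substitution.
  T[0,:] = [+0.0000  +0.1111  +0.6667  -0.6667  +0.6667  -0.4444]
  T[1,:] = [+0.0000  -0.0952  -1.0000  +1.1429  -0.2857  -0.0476]
  T[2,:] = [+0.0000  +0.1156  +1.0000  -1.2449  -0.2245  +0.4150]
  T[3,:] = [+0.0000  -0.0400  -0.5000  +0.6582  -0.3342  +0.3639]
  T[4,:] = [+0.0000  -0.2240  -1.9444  +2.2636  -0.6959  +0.3473]
  T[5,:] = [+0.0000  +0.0303  +0.1358  -0.1153  -0.3325  +0.5467]
|roots of det(T-λI)|: 1.3621, 0.5359, 0.5352, 0.0412, 0.0098, 0.0000.
ρ = 1.3621; 1.3621 > 1 ⇒ diverges.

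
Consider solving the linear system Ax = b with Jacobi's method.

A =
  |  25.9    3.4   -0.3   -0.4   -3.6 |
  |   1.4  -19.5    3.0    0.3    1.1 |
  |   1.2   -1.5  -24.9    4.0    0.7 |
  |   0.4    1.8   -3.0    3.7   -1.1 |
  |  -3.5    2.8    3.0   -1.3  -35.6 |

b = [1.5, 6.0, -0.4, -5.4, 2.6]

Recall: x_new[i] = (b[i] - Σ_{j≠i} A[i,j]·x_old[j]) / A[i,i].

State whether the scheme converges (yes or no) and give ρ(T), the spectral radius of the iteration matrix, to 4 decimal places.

yes, ρ = 0.3590

Write A = D+L+U with D = diag(25.9, -19.5, -24.9, 3.7, -35.6).
Jacobi T = -D⁻¹(L+U): T[4,2] = -(3)/(-35.6) = +0.0843; T[4,4] = 0.
  T[0,:] = [+0.0000  -0.1313  +0.0116  +0.0154  +0.1390]
  T[1,:] = [+0.0718  +0.0000  +0.1538  +0.0154  +0.0564]
  T[2,:] = [+0.0482  -0.0602  +0.0000  +0.1606  +0.0281]
  T[3,:] = [-0.1081  -0.4865  +0.8108  +0.0000  +0.2973]
  T[4,:] = [-0.0983  +0.0787  +0.0843  -0.0365  +0.0000]
eigenvalue magnitudes: 0.3590, 0.2802, 0.1570, 0.1570, 0.1077.
ρ = 0.3590; 0.3590 < 1 ⇒ converges.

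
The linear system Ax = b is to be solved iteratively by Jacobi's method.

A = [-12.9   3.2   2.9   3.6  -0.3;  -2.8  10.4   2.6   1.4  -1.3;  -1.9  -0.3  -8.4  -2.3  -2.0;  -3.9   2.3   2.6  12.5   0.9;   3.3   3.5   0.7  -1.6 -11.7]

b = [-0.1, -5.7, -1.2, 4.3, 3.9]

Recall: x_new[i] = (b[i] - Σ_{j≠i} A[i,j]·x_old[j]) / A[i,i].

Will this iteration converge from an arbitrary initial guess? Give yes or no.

Split A = D + L + U, D = diag(-12.9, 10.4, -8.4, 12.5, -11.7).
T_J = -D⁻¹(L+U): T[3,1] = -(2.3)/(12.5) = -0.1840; T[3,3] = 0.
  T[0,:] = [+0.0000 +0.2481 +0.2248 +0.2791 -0.0233]
  T[1,:] = [+0.2692 +0.0000 -0.2500 -0.1346 +0.1250]
  T[2,:] = [-0.2262 -0.0357 +0.0000 -0.2738 -0.2381]
  T[3,:] = [+0.3120 -0.1840 -0.2080 +0.0000 -0.0720]
  T[4,:] = [+0.2821 +0.2991 +0.0598 -0.1368 +0.0000]
moduli |λ_i(T)| = 0.5376, 0.3267, 0.3267, 0.1852, 0.1852.
spectral radius ρ = 0.5376; 0.5376 < 1: convergent.

yes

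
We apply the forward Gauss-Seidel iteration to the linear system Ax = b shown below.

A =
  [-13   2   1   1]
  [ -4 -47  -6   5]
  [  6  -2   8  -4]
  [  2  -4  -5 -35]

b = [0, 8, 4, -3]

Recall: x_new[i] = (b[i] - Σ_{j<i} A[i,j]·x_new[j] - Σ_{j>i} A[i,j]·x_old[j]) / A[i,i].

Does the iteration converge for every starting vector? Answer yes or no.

A = D + L + U where D = diag(-13, -47, 8, -35).
T_GS = -(D+L)⁻¹U: row 0 first, T[0,1] = -(2)/(-13) = +0.1538; later rows by forward substitution.
  T[0,:] = [+0.0000  +0.1538  +0.0769  +0.0769]
  T[1,:] = [+0.0000  -0.0131  -0.1342  +0.0998]
  T[2,:] = [+0.0000  -0.1187  -0.0912  +0.4673]
  T[3,:] = [+0.0000  +0.0272  +0.0328  -0.0738]
moduli |λ_i(T)| = 0.2762, 0.0684, 0.0297, 0.0000.
ρ = 0.2762; 0.2762 < 1, so it converges for any x₀.

yes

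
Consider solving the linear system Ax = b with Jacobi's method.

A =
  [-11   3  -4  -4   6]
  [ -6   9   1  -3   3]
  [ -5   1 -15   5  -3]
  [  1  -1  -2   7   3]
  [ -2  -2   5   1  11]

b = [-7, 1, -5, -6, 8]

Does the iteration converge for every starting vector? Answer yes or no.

yes

A = D + L + U where D = diag(-11, 9, -15, 7, 11).
T_J = -D⁻¹(L+U): T[4,2] = -(5)/(11) = -0.4545; T[4,4] = 0.
  T[0,:] = [+0.0000  +0.2727  -0.3636  -0.3636  +0.5455]
  T[1,:] = [+0.6667  +0.0000  -0.1111  +0.3333  -0.3333]
  T[2,:] = [-0.3333  +0.0667  +0.0000  +0.3333  -0.2000]
  T[3,:] = [-0.1429  +0.1429  +0.2857  +0.0000  -0.4286]
  T[4,:] = [+0.1818  +0.1818  -0.4545  -0.0909  +0.0000]
|roots of det(T-λI)|: 0.9320, 0.5161, 0.4143, 0.4143, 0.2608.
ρ = 0.9320; 0.9320 < 1, so it converges for any x₀.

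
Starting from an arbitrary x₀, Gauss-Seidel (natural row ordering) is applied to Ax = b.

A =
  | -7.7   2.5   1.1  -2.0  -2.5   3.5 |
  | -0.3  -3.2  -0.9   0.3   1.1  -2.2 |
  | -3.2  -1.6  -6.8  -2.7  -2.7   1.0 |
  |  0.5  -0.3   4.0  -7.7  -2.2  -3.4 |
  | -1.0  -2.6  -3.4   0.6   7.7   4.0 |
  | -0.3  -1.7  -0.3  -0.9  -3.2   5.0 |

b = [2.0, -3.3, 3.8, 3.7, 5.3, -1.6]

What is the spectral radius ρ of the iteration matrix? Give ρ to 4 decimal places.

Let D = diag(-7.7, -3.2, -6.8, -7.7, 7.7, 5); L, U the strict triangles.
T_GS = -(D+L)⁻¹U: row 0 first, T[0,1] = -(2.5)/(-7.7) = +0.3247; later rows by forward substitution.
  T[0,:] = [+0.0000 +0.3247 +0.1429 -0.2597 -0.3247 +0.4545]
  T[1,:] = [+0.0000 -0.0304 -0.2946 +0.1181 +0.3742 -0.7301]
  T[2,:] = [+0.0000 -0.1456 +0.0021 -0.3026 -0.3323 +0.1049]
  T[3,:] = [+0.0000 -0.0534 +0.0218 -0.1787 -0.4940 -0.3291]
  T[4,:] = [+0.0000 -0.0283 -0.0817 -0.1136 -0.0241 -0.6350]
  T[5,:] = [+0.0000 -0.0273 -0.1398 -0.0984 -0.0165 -0.6803]
|λ(T)| sorted: 0.9111, 0.1699, 0.1699, 0.1217, 0.1008, 0.0000.
spectral radius ρ = 0.9111; 0.9111 < 1 ⇒ converges.

0.9111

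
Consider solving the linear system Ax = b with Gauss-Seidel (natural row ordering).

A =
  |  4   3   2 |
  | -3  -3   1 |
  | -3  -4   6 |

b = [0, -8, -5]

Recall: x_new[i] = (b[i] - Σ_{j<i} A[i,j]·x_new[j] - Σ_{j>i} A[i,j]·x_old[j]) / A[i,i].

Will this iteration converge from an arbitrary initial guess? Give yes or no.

yes

Let D = diag(4, -3, 6); L, U the strict triangles.
T_GS = -(D+L)⁻¹U: row 0 first, T[0,1] = -(3)/(4) = -0.7500; later rows by forward substitution.
  T[0,:] = [+0.0000  -0.7500  -0.5000]
  T[1,:] = [+0.0000  +0.7500  +0.8333]
  T[2,:] = [+0.0000  +0.1250  +0.3056]
|λ(T)| sorted: 0.9196, 0.1359, 0.0000.
ρ(T) = max|λ| = 0.9196; 0.9196 < 1 ⇒ converges.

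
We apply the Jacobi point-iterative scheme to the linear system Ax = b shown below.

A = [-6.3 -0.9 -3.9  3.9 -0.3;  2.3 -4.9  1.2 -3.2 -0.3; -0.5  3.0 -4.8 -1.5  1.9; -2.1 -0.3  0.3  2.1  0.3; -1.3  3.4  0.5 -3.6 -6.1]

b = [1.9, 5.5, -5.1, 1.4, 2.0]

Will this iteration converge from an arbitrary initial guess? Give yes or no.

Diagonal D = diag(-6.3, -4.9, -4.8, 2.1, -6.1); L, U strict lower/upper.
Jacobi: T = -D⁻¹(L+U), T[0,4] = -(-0.3)/(-6.3) = -0.0476; T[0,0] = 0.
  T[0,:] = [+0.0000, -0.1429, -0.6190, +0.6190, -0.0476]
  T[1,:] = [+0.4694, +0.0000, +0.2449, -0.6531, -0.0612]
  T[2,:] = [-0.1042, +0.6250, +0.0000, -0.3125, +0.3958]
  T[3,:] = [+1.0000, +0.1429, -0.1429, +0.0000, -0.1429]
  T[4,:] = [-0.2131, +0.5574, +0.0820, -0.5902, +0.0000]
moduli |λ_i(T)| = 1.1885, 0.7389, 0.4786, 0.4786, 0.3383.
spectral radius ρ = 1.1885; 1.1885 > 1: divergent.

no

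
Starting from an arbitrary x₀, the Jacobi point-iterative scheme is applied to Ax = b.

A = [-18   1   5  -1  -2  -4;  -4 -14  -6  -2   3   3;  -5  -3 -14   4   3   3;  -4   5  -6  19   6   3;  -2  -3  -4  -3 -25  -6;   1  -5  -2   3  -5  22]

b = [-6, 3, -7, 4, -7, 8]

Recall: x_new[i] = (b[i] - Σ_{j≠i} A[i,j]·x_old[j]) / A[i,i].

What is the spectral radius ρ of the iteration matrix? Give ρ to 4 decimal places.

A = D + L + U where D = diag(-18, -14, -14, 19, -25, 22).
T_J = -D⁻¹(L+U): T[1,0] = -(-4)/(-14) = -0.2857; T[1,1] = 0.
  T[0,:] = [+0.0000  +0.0556  +0.2778  -0.0556  -0.1111  -0.2222]
  T[1,:] = [-0.2857  +0.0000  -0.4286  -0.1429  +0.2143  +0.2143]
  T[2,:] = [-0.3571  -0.2143  +0.0000  +0.2857  +0.2143  +0.2143]
  T[3,:] = [+0.2105  -0.2632  +0.3158  +0.0000  -0.3158  -0.1579]
  T[4,:] = [-0.0800  -0.1200  -0.1600  -0.1200  +0.0000  -0.2400]
  T[5,:] = [-0.0455  +0.2273  +0.0909  -0.1364  +0.2273  +0.0000]
|roots of det(T-λI)|: 0.5574, 0.3358, 0.3358, 0.2643, 0.2643, 0.2345.
ρ = 0.5574; 0.5574 < 1, so it converges for any x₀.

0.5574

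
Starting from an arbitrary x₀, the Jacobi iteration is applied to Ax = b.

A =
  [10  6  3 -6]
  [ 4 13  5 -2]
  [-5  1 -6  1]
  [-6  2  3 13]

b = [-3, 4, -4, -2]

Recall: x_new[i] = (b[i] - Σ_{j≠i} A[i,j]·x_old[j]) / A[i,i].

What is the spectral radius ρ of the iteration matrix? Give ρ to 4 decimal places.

A = D + L + U where D = diag(10, 13, -6, 13).
Jacobi: T = -D⁻¹(L+U), T[1,3] = -(-2)/(13) = +0.1538; T[1,1] = 0.
  T[0,:] = [+0.0000  -0.6000  -0.3000  +0.6000]
  T[1,:] = [-0.3077  +0.0000  -0.3846  +0.1538]
  T[2,:] = [-0.8333  +0.1667  +0.0000  +0.1667]
  T[3,:] = [+0.4615  -0.1538  -0.2308  +0.0000]
|roots of det(T-λI)|: 0.8378, 0.6701, 0.1370, 0.0308.
ρ(T) = max|λ| = 0.8378; 0.8378 < 1: convergent.

0.8378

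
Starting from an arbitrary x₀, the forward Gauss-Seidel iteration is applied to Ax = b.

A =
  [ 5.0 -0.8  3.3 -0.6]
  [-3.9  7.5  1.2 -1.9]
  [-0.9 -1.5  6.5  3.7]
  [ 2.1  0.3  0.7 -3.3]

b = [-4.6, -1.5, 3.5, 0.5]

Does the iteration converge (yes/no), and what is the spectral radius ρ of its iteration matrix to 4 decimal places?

Diagonal D = diag(5, 7.5, 6.5, -3.3); L, U strict lower/upper.
Gauss-Seidel: T = -(D+L)⁻¹U, row 0 first, T[0,3] = -(-0.6)/(5) = +0.1200; later rows by forward substitution.
  T[0,:] = [+0.0000  +0.1600  -0.6600  +0.1200]
  T[1,:] = [+0.0000  +0.0832  -0.5032  +0.3157]
  T[2,:] = [+0.0000  +0.0414  -0.2075  -0.4798]
  T[3,:] = [+0.0000  +0.1182  -0.5098  +0.0033]
|eigenvalues of T|: 0.5766, 0.4885, 0.0329, 0.0000.
ρ = 0.5766; 0.5766 < 1 ⇒ converges.

yes, ρ = 0.5766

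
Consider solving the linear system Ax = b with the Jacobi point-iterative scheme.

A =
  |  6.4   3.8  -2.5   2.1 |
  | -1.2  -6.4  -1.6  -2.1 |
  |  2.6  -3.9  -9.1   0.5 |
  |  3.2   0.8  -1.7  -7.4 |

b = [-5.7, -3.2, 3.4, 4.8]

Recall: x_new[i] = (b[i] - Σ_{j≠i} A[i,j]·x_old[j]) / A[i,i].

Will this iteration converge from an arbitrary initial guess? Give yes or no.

yes

Split A = D + L + U, D = diag(6.4, -6.4, -9.1, -7.4).
T_J = -D⁻¹(L+U): T[2,1] = -(-3.9)/(-9.1) = -0.4286; T[2,2] = 0.
  T[0,:] = [+0.0000, -0.5938, +0.3906, -0.3281]
  T[1,:] = [-0.1875, +0.0000, -0.2500, -0.3281]
  T[2,:] = [+0.2857, -0.4286, +0.0000, +0.0549]
  T[3,:] = [+0.4324, +0.1081, -0.2297, +0.0000]
|λ(T)| sorted: 0.6845, 0.4621, 0.4621, 0.2957.
ρ = 0.6845; 0.6845 < 1: convergent.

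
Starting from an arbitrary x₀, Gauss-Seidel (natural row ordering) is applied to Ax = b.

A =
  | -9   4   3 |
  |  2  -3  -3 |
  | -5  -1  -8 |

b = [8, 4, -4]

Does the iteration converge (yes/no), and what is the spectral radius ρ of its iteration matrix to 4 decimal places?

yes, ρ = 0.6277

Write A = D+L+U with D = diag(-9, -3, -8).
T_GS = -(D+L)⁻¹U: row 0 first, T[0,1] = -(4)/(-9) = +0.4444; later rows by forward substitution.
  T[0,:] = [+0.0000  +0.4444  +0.3333]
  T[1,:] = [+0.0000  +0.2963  -0.7778]
  T[2,:] = [+0.0000  -0.3148  -0.1111]
eigenvalue magnitudes: 0.6277, 0.4425, 0.0000.
ρ = 0.6277; 0.6277 < 1: convergent.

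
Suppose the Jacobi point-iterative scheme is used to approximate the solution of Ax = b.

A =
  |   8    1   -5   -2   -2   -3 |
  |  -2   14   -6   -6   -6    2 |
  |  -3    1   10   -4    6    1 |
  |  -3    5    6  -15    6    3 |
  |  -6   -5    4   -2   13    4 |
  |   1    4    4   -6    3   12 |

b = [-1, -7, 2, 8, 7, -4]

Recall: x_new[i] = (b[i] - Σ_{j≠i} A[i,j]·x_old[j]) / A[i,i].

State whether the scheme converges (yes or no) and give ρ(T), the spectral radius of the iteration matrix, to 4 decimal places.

no, ρ = 1.1871

A = D + L + U where D = diag(8, 14, 10, -15, 13, 12).
Jacobi T = -D⁻¹(L+U): T[5,2] = -(4)/(12) = -0.3333; T[5,5] = 0.
  T[0,:] = [+0.0000 -0.1250 +0.6250 +0.2500 +0.2500 +0.3750]
  T[1,:] = [+0.1429 +0.0000 +0.4286 +0.4286 +0.4286 -0.1429]
  T[2,:] = [+0.3000 -0.1000 +0.0000 +0.4000 -0.6000 -0.1000]
  T[3,:] = [-0.2000 +0.3333 +0.4000 +0.0000 +0.4000 +0.2000]
  T[4,:] = [+0.4615 +0.3846 -0.3077 +0.1538 +0.0000 -0.3077]
  T[5,:] = [-0.0833 -0.3333 -0.3333 +0.5000 -0.2500 +0.0000]
eigenvalue magnitudes: 1.1871, 0.4961, 0.4665, 0.4665, 0.4403, 0.4403.
ρ(T) = max|λ| = 1.1871; 1.1871 > 1 ⇒ diverges.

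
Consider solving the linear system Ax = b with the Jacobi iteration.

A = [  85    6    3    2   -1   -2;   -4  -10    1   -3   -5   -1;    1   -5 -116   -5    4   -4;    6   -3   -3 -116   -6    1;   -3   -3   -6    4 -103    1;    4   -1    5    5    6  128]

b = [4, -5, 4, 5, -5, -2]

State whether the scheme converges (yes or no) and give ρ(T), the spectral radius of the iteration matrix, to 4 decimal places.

yes, ρ = 0.2379

Let D = diag(85, -10, -116, -116, -103, 128); L, U the strict triangles.
Jacobi: T = -D⁻¹(L+U), T[3,0] = -(6)/(-116) = +0.0517; T[3,3] = 0.
  T[0,:] = [+0.0000, -0.0706, -0.0353, -0.0235, +0.0118, +0.0235]
  T[1,:] = [-0.4000, +0.0000, +0.1000, -0.3000, -0.5000, -0.1000]
  T[2,:] = [+0.0086, -0.0431, +0.0000, -0.0431, +0.0345, -0.0345]
  T[3,:] = [+0.0517, -0.0259, -0.0259, +0.0000, -0.0517, +0.0086]
  T[4,:] = [-0.0291, -0.0291, -0.0583, +0.0388, +0.0000, +0.0097]
  T[5,:] = [-0.0312, +0.0078, -0.0391, -0.0391, -0.0469, +0.0000]
moduli |λ_i(T)| = 0.2379, 0.1519, 0.0912, 0.0713, 0.0713, 0.0424.
spectral radius ρ = 0.2379; 0.2379 < 1, so it converges for any x₀.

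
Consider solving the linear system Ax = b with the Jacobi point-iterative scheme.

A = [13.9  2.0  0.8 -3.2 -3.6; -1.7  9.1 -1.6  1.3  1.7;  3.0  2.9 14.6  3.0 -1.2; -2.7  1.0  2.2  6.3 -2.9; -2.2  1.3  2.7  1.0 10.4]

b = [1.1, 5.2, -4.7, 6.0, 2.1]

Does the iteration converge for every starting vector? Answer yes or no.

yes

Let D = diag(13.9, 9.1, 14.6, 6.3, 10.4); L, U the strict triangles.
Jacobi T = -D⁻¹(L+U): T[0,3] = -(-3.2)/(13.9) = +0.2302; T[0,0] = 0.
  T[0,:] = [+0.0000, -0.1439, -0.0576, +0.2302, +0.2590]
  T[1,:] = [+0.1868, +0.0000, +0.1758, -0.1429, -0.1868]
  T[2,:] = [-0.2055, -0.1986, +0.0000, -0.2055, +0.0822]
  T[3,:] = [+0.4286, -0.1587, -0.3492, +0.0000, +0.4603]
  T[4,:] = [+0.2115, -0.1250, -0.2596, -0.0962, +0.0000]
|roots of det(T-λI)|: 0.5969, 0.2830, 0.2830, 0.2774, 0.2774.
spectral radius ρ = 0.5969; 0.5969 < 1 ⇒ converges.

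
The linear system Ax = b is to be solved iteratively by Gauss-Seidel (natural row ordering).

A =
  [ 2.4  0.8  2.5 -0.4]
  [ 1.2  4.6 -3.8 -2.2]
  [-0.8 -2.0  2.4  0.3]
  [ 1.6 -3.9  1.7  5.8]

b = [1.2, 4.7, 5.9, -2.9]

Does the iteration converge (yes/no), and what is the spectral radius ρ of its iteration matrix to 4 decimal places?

Let D = diag(2.4, 4.6, 2.4, 5.8); L, U the strict triangles.
Gauss-Seidel: T = -(D+L)⁻¹U, row 0 first, T[0,2] = -(2.5)/(2.4) = -1.0417; later rows by forward substitution.
  T[0,:] = [+0.0000, -0.3333, -1.0417, +0.1667]
  T[1,:] = [+0.0000, +0.0870, +1.0978, +0.4348]
  T[2,:] = [+0.0000, -0.0386, +0.5676, +0.2929]
  T[3,:] = [+0.0000, +0.1618, +0.8592, +0.1605]
moduli |λ_i(T)| = 0.9377, 0.1791, 0.0565, 0.0000.
ρ = 0.9377; 0.9377 < 1: convergent.

yes, ρ = 0.9377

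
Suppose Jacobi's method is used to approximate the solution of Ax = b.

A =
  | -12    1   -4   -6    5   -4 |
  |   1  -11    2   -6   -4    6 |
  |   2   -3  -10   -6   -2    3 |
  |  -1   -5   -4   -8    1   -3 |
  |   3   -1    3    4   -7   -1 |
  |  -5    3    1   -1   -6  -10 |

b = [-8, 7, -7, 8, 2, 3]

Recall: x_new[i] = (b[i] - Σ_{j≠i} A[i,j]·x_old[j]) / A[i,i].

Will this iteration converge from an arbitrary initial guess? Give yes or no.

Write A = D+L+U with D = diag(-12, -11, -10, -8, -7, -10).
Jacobi: T = -D⁻¹(L+U), T[4,1] = -(-1)/(-7) = -0.1429; T[4,4] = 0.
  T[0,:] = [+0.0000  +0.0833  -0.3333  -0.5000  +0.4167  -0.3333]
  T[1,:] = [+0.0909  +0.0000  +0.1818  -0.5455  -0.3636  +0.5455]
  T[2,:] = [+0.2000  -0.3000  +0.0000  -0.6000  -0.2000  +0.3000]
  T[3,:] = [-0.1250  -0.6250  -0.5000  +0.0000  +0.1250  -0.3750]
  T[4,:] = [+0.4286  -0.1429  +0.4286  +0.5714  +0.0000  -0.1429]
  T[5,:] = [-0.5000  +0.3000  +0.1000  -0.1000  -0.6000  +0.0000]
eigenvalue magnitudes: 1.1762, 0.7319, 0.7319, 0.5982, 0.4695, 0.0054.
ρ(T) = max|λ| = 1.1762; 1.1762 > 1: divergent.

no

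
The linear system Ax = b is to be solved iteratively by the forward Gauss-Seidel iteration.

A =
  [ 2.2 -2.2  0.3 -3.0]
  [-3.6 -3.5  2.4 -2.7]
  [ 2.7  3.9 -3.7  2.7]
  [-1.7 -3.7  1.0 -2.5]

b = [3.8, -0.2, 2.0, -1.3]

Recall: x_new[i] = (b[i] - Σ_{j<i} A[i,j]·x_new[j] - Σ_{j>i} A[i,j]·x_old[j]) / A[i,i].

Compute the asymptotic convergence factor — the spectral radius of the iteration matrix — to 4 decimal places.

Diagonal D = diag(2.2, -3.5, -3.7, -2.5); L, U strict lower/upper.
GS T = -(D+L)⁻¹U: row 0 first, T[0,1] = -(-2.2)/(2.2) = +1.0000; later rows by forward substitution.
  T[0,:] = [+0.0000  +1.0000  -0.1364  +1.3636]
  T[1,:] = [+0.0000  -1.0286  +0.8260  -2.1740]
  T[2,:] = [+0.0000  -0.3544  +0.7711  -0.5667]
  T[3,:] = [+0.0000  +0.7005  -0.8213  +2.0636]
eigenvalue magnitudes: 1.6684, 0.5257, 0.3880, 0.0000.
ρ(T) = max|λ| = 1.6684; 1.6684 > 1, so it fails to converge.

1.6684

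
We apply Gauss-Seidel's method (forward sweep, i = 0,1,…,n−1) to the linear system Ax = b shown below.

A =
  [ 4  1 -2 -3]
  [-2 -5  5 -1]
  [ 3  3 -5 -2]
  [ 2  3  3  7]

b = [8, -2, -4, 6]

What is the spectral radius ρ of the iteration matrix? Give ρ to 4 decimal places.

Let D = diag(4, -5, -5, 7); L, U the strict triangles.
GS T = -(D+L)⁻¹U: row 0 first, T[0,1] = -(1)/(4) = -0.2500; later rows by forward substitution.
  T[0,:] = [+0.0000 -0.2500 +0.5000 +0.7500]
  T[1,:] = [+0.0000 +0.1000 +0.8000 -0.5000]
  T[2,:] = [+0.0000 -0.0900 +0.7800 -0.2500]
  T[3,:] = [+0.0000 +0.0671 -0.8200 +0.1071]
eigenvalue magnitudes: 0.8647, 0.2531, 0.1306, 0.0000.
ρ(T) = max|λ| = 0.8647; 0.8647 < 1, so it converges for any x₀.

0.8647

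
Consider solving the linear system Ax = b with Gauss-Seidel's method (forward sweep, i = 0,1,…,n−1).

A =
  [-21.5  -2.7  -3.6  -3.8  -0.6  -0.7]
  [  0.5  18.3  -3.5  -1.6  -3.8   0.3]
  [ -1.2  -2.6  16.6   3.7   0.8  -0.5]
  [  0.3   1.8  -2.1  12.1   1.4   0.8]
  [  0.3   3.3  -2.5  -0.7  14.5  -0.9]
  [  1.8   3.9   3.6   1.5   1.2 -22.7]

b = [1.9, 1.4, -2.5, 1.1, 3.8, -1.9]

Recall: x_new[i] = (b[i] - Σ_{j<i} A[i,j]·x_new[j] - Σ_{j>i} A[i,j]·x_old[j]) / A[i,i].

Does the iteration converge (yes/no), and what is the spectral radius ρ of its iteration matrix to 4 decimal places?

yes, ρ = 0.1886

A = D + L + U where D = diag(-21.5, 18.3, 16.6, 12.1, 14.5, -22.7).
GS T = -(D+L)⁻¹U: row 0 first, T[0,4] = -(-0.6)/(-21.5) = -0.0279; later rows by forward substitution.
  T[0,:] = [+0.0000, -0.1256, -0.1674, -0.1767, -0.0279, -0.0326]
  T[1,:] = [+0.0000, +0.0034, +0.1958, +0.0923, +0.2084, -0.0155]
  T[2,:] = [+0.0000, -0.0085, +0.0186, -0.2212, -0.0176, +0.0253]
  T[3,:] = [+0.0000, +0.0011, -0.0218, -0.0477, -0.1491, -0.0586]
  T[4,:] = [+0.0000, +0.0004, -0.0390, -0.0578, -0.0571, +0.0678]
  T[5,:] = [+0.0000, -0.0106, +0.0198, -0.0395, +0.0179, -0.0015]
|eigenvalues of T|: 0.1886, 0.0812, 0.0812, 0.0495, 0.0495, 0.0000.
ρ(T) = max|λ| = 0.1886; 0.1886 < 1 ⇒ converges.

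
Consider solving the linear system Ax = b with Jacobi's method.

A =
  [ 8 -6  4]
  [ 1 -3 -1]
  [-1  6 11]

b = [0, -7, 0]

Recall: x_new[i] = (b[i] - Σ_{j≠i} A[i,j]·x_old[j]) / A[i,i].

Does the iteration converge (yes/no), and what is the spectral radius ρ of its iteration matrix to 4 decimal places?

Let D = diag(8, -3, 11); L, U the strict triangles.
Jacobi T = -D⁻¹(L+U): T[0,1] = -(-6)/(8) = +0.7500; T[0,0] = 0.
  T[0,:] = [+0.0000 +0.7500 -0.5000]
  T[1,:] = [+0.3333 +0.0000 -0.3333]
  T[2,:] = [+0.0909 -0.5455 +0.0000]
|eigenvalues of T|: 0.6959, 0.5000, 0.1959.
spectral radius ρ = 0.6959; 0.6959 < 1 ⇒ converges.

yes, ρ = 0.6959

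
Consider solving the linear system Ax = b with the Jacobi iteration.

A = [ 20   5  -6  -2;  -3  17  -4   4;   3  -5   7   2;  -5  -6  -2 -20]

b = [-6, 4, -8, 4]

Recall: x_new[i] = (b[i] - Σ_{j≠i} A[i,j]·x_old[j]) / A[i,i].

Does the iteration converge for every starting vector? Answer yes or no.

yes

Write A = D+L+U with D = diag(20, 17, 7, -20).
Jacobi T = -D⁻¹(L+U): T[2,3] = -(2)/(7) = -0.2857; T[2,2] = 0.
  T[0,:] = [+0.0000, -0.2500, +0.3000, +0.1000]
  T[1,:] = [+0.1765, +0.0000, +0.2353, -0.2353]
  T[2,:] = [-0.4286, +0.7143, +0.0000, -0.2857]
  T[3,:] = [-0.2500, -0.3000, -0.1000, +0.0000]
eigenvalue magnitudes: 0.5855, 0.4331, 0.4331, 0.2893.
spectral radius ρ = 0.5855; 0.5855 < 1: convergent.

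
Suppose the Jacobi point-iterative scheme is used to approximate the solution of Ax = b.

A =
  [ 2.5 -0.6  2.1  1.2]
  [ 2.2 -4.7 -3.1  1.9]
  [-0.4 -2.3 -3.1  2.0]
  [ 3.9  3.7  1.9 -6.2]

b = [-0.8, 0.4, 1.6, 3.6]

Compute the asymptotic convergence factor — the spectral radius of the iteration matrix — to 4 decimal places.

1.1302

A = D + L + U where D = diag(2.5, -4.7, -3.1, -6.2).
Jacobi: T = -D⁻¹(L+U), T[1,3] = -(1.9)/(-4.7) = +0.4043; T[1,1] = 0.
  T[0,:] = [+0.0000  +0.2400  -0.8400  -0.4800]
  T[1,:] = [+0.4681  +0.0000  -0.6596  +0.4043]
  T[2,:] = [-0.1290  -0.7419  +0.0000  +0.6452]
  T[3,:] = [+0.6290  +0.5968  +0.3065  +0.0000]
moduli |λ_i(T)| = 1.1302, 0.5007, 0.3392, 0.3392.
ρ(T) = max|λ| = 1.1302; 1.1302 > 1, so it fails to converge.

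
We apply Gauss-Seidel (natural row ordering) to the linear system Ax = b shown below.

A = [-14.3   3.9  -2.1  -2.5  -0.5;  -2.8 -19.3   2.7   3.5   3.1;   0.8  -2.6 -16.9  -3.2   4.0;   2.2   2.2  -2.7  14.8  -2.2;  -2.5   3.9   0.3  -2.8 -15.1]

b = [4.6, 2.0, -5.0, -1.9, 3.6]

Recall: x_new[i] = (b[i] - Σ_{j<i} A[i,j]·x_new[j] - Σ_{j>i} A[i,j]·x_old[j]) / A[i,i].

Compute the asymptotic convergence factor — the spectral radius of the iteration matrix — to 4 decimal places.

0.2398

Diagonal D = diag(-14.3, -19.3, -16.9, 14.8, -15.1); L, U strict lower/upper.
T_GS = -(D+L)⁻¹U: row 0 first, T[0,1] = -(3.9)/(-14.3) = +0.2727; later rows by forward substitution.
  T[0,:] = [+0.0000, +0.2727, -0.1469, -0.1748, -0.0350]
  T[1,:] = [+0.0000, -0.0396, +0.1612, +0.2067, +0.1657]
  T[2,:] = [+0.0000, +0.0190, -0.0318, -0.2294, +0.2095]
  T[3,:] = [+0.0000, -0.0312, -0.0079, -0.0466, +0.1674]
  T[4,:] = [+0.0000, -0.0492, +0.0668, +0.0864, +0.0217]
eigenvalue magnitudes: 0.2398, 0.1129, 0.1129, 0.0582, 0.0000.
ρ(T) = max|λ| = 0.2398; 0.2398 < 1 ⇒ converges.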